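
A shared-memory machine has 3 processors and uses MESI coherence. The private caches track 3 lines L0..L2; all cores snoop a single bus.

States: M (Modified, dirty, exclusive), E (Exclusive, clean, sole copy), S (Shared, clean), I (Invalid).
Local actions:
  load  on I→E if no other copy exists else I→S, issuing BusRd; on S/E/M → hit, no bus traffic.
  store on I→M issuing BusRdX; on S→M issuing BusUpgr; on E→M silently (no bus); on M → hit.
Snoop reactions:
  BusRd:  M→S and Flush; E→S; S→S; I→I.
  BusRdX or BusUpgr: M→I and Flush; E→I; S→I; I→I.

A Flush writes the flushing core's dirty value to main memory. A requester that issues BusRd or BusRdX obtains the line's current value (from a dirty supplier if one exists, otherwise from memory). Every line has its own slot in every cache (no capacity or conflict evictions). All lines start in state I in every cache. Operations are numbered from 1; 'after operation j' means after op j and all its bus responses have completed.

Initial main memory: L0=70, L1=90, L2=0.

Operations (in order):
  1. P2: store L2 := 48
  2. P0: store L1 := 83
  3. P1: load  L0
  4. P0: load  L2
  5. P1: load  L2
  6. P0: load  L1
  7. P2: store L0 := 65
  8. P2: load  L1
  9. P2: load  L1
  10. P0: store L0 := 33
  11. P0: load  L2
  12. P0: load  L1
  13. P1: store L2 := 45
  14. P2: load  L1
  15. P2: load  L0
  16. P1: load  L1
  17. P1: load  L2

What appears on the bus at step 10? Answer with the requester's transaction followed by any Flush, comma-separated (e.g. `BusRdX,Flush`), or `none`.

bus = BusRdX,Flush

  op1 P2: store L2 := 48 → I/I/M on L2; bus BusRdX; mem=0
  op2 P0: store L1 := 83 → M/I/I on L1; bus BusRdX; mem=90
  op3 P1: load  L0 → I/E/I on L0; bus BusRd; mem=70
  op4 P0: load  L2 → S/I/S on L2; bus BusRd Flush; mem=48
  op5 P1: load  L2 → S/S/S on L2; bus BusRd; mem=48
  op6 P0: load  L1 → M/I/I on L1; bus (none); mem=90
  op7 P2: store L0 := 65 → I/I/M on L0; bus BusRdX; mem=70
  op8 P2: load  L1 → S/I/S on L1; bus BusRd Flush; mem=83
  op9 P2: load  L1 → S/I/S on L1; bus (none); mem=83
  op10 P0: store L0 := 33 → M/I/I on L0; bus BusRdX Flush; mem=65
  op11 P0: load  L2 → S/S/S on L2; bus (none); mem=48
  op12 P0: load  L1 → S/I/S on L1; bus (none); mem=83
  op13 P1: store L2 := 45 → I/M/I on L2; bus BusUpgr; mem=48
  op14 P2: load  L1 → S/I/S on L1; bus (none); mem=83
  op15 P2: load  L0 → S/I/S on L0; bus BusRd Flush; mem=33
  op16 P1: load  L1 → S/S/S on L1; bus BusRd; mem=83
  op17 P1: load  L2 → I/M/I on L2; bus (none); mem=48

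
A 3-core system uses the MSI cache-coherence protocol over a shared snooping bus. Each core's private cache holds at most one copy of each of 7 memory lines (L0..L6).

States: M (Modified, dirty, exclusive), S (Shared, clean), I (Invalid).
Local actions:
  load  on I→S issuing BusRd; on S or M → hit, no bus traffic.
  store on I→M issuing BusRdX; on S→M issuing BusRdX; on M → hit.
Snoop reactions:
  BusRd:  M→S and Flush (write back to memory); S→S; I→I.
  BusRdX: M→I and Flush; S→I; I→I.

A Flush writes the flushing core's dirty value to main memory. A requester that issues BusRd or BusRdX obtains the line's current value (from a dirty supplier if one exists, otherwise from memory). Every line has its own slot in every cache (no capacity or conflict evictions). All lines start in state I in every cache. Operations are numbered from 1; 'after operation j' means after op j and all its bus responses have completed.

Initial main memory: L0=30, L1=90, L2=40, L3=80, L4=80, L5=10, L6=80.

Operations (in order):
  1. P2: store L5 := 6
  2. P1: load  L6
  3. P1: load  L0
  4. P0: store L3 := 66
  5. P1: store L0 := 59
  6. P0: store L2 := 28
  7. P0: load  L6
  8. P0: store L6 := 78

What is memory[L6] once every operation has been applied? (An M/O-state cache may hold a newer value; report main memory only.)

memory[L6] = 80

1. P2: store L5 := 6  bus=[BusRdX]  L5: P0=I P1=I P2=M  mem[L5]=10
2. P1: load  L6  bus=[BusRd]  L6: P0=I P1=S P2=I  mem[L6]=80
3. P1: load  L0  bus=[BusRd]  L0: P0=I P1=S P2=I  mem[L0]=30
4. P0: store L3 := 66  bus=[BusRdX]  L3: P0=M P1=I P2=I  mem[L3]=80
5. P1: store L0 := 59  bus=[BusRdX]  L0: P0=I P1=M P2=I  mem[L0]=30
6. P0: store L2 := 28  bus=[BusRdX]  L2: P0=M P1=I P2=I  mem[L2]=40
7. P0: load  L6  bus=[BusRd]  L6: P0=S P1=S P2=I  mem[L6]=80
8. P0: store L6 := 78  bus=[BusRdX]  L6: P0=M P1=I P2=I  mem[L6]=80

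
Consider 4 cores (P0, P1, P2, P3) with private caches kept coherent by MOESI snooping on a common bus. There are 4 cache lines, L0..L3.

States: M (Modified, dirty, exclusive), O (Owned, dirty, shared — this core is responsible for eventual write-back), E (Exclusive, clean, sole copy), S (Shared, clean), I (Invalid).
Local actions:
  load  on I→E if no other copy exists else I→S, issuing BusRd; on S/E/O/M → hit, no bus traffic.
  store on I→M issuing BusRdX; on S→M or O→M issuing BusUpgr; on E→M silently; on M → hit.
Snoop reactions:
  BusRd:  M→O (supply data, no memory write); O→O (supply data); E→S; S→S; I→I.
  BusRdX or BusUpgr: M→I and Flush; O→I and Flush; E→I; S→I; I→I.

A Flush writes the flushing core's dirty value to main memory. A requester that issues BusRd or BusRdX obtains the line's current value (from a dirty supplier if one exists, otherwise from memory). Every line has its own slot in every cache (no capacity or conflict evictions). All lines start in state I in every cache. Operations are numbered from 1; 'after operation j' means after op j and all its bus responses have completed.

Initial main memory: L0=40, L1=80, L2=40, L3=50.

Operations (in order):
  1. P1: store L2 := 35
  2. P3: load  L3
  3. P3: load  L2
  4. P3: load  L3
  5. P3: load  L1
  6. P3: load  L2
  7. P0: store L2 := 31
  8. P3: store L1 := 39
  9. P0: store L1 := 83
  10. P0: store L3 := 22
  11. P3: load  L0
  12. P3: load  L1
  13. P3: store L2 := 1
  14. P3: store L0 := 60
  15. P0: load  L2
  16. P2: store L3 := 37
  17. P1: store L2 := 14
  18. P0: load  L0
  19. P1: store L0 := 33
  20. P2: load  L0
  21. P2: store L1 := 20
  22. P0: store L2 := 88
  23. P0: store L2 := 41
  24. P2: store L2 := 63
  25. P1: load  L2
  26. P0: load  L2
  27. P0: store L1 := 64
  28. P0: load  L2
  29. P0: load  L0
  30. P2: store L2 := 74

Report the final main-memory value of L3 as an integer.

memory[L3] = 22

1. P1: store L2 := 35  bus=[BusRdX]  L2: P0=I P1=M P2=I P3=I  mem[L2]=40
2. P3: load  L3  bus=[BusRd]  L3: P0=I P1=I P2=I P3=E  mem[L3]=50
3. P3: load  L2  bus=[BusRd]  L2: P0=I P1=O P2=I P3=S  mem[L2]=40
4. P3: load  L3  bus=[-]  L3: P0=I P1=I P2=I P3=E  mem[L3]=50
5. P3: load  L1  bus=[BusRd]  L1: P0=I P1=I P2=I P3=E  mem[L1]=80
6. P3: load  L2  bus=[-]  L2: P0=I P1=O P2=I P3=S  mem[L2]=40
7. P0: store L2 := 31  bus=[BusRdX,Flush]  L2: P0=M P1=I P2=I P3=I  mem[L2]=35
8. P3: store L1 := 39  bus=[-]  L1: P0=I P1=I P2=I P3=M  mem[L1]=80
9. P0: store L1 := 83  bus=[BusRdX,Flush]  L1: P0=M P1=I P2=I P3=I  mem[L1]=39
10. P0: store L3 := 22  bus=[BusRdX]  L3: P0=M P1=I P2=I P3=I  mem[L3]=50
11. P3: load  L0  bus=[BusRd]  L0: P0=I P1=I P2=I P3=E  mem[L0]=40
12. P3: load  L1  bus=[BusRd]  L1: P0=O P1=I P2=I P3=S  mem[L1]=39
13. P3: store L2 := 1  bus=[BusRdX,Flush]  L2: P0=I P1=I P2=I P3=M  mem[L2]=31
14. P3: store L0 := 60  bus=[-]  L0: P0=I P1=I P2=I P3=M  mem[L0]=40
15. P0: load  L2  bus=[BusRd]  L2: P0=S P1=I P2=I P3=O  mem[L2]=31
16. P2: store L3 := 37  bus=[BusRdX,Flush]  L3: P0=I P1=I P2=M P3=I  mem[L3]=22
17. P1: store L2 := 14  bus=[BusRdX,Flush]  L2: P0=I P1=M P2=I P3=I  mem[L2]=1
18. P0: load  L0  bus=[BusRd]  L0: P0=S P1=I P2=I P3=O  mem[L0]=40
19. P1: store L0 := 33  bus=[BusRdX,Flush]  L0: P0=I P1=M P2=I P3=I  mem[L0]=60
20. P2: load  L0  bus=[BusRd]  L0: P0=I P1=O P2=S P3=I  mem[L0]=60
21. P2: store L1 := 20  bus=[BusRdX,Flush]  L1: P0=I P1=I P2=M P3=I  mem[L1]=83
22. P0: store L2 := 88  bus=[BusRdX,Flush]  L2: P0=M P1=I P2=I P3=I  mem[L2]=14
23. P0: store L2 := 41  bus=[-]  L2: P0=M P1=I P2=I P3=I  mem[L2]=14
24. P2: store L2 := 63  bus=[BusRdX,Flush]  L2: P0=I P1=I P2=M P3=I  mem[L2]=41
25. P1: load  L2  bus=[BusRd]  L2: P0=I P1=S P2=O P3=I  mem[L2]=41
26. P0: load  L2  bus=[BusRd]  L2: P0=S P1=S P2=O P3=I  mem[L2]=41
27. P0: store L1 := 64  bus=[BusRdX,Flush]  L1: P0=M P1=I P2=I P3=I  mem[L1]=20
28. P0: load  L2  bus=[-]  L2: P0=S P1=S P2=O P3=I  mem[L2]=41
29. P0: load  L0  bus=[BusRd]  L0: P0=S P1=O P2=S P3=I  mem[L0]=60
30. P2: store L2 := 74  bus=[BusUpgr]  L2: P0=I P1=I P2=M P3=I  mem[L2]=41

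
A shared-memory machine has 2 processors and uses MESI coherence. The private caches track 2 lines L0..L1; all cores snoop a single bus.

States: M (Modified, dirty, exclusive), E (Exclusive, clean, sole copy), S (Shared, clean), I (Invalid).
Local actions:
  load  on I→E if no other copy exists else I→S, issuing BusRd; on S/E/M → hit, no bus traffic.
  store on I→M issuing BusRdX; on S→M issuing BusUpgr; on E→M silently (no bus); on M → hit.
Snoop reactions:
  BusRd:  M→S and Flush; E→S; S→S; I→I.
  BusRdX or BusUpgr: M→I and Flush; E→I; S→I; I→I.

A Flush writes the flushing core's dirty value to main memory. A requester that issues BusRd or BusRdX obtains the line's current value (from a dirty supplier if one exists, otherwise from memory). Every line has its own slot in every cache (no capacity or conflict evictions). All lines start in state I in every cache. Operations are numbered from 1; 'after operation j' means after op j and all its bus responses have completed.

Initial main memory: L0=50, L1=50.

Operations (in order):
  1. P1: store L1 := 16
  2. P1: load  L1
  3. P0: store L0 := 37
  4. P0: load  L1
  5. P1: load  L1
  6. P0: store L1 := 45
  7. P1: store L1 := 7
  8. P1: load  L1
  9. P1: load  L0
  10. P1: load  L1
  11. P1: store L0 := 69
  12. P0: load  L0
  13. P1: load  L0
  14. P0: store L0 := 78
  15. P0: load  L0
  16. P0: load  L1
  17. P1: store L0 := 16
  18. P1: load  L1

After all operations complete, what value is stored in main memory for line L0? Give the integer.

memory[L0] = 78

  op1 P1: store L1 := 16 → I/M on L1; bus BusRdX; mem=50
  op2 P1: load  L1 → I/M on L1; bus (none); mem=50
  op3 P0: store L0 := 37 → M/I on L0; bus BusRdX; mem=50
  op4 P0: load  L1 → S/S on L1; bus BusRd Flush; mem=16
  op5 P1: load  L1 → S/S on L1; bus (none); mem=16
  op6 P0: store L1 := 45 → M/I on L1; bus BusUpgr; mem=16
  op7 P1: store L1 := 7 → I/M on L1; bus BusRdX Flush; mem=45
  op8 P1: load  L1 → I/M on L1; bus (none); mem=45
  op9 P1: load  L0 → S/S on L0; bus BusRd Flush; mem=37
  op10 P1: load  L1 → I/M on L1; bus (none); mem=45
  op11 P1: store L0 := 69 → I/M on L0; bus BusUpgr; mem=37
  op12 P0: load  L0 → S/S on L0; bus BusRd Flush; mem=69
  op13 P1: load  L0 → S/S on L0; bus (none); mem=69
  op14 P0: store L0 := 78 → M/I on L0; bus BusUpgr; mem=69
  op15 P0: load  L0 → M/I on L0; bus (none); mem=69
  op16 P0: load  L1 → S/S on L1; bus BusRd Flush; mem=7
  op17 P1: store L0 := 16 → I/M on L0; bus BusRdX Flush; mem=78
  op18 P1: load  L1 → S/S on L1; bus (none); mem=7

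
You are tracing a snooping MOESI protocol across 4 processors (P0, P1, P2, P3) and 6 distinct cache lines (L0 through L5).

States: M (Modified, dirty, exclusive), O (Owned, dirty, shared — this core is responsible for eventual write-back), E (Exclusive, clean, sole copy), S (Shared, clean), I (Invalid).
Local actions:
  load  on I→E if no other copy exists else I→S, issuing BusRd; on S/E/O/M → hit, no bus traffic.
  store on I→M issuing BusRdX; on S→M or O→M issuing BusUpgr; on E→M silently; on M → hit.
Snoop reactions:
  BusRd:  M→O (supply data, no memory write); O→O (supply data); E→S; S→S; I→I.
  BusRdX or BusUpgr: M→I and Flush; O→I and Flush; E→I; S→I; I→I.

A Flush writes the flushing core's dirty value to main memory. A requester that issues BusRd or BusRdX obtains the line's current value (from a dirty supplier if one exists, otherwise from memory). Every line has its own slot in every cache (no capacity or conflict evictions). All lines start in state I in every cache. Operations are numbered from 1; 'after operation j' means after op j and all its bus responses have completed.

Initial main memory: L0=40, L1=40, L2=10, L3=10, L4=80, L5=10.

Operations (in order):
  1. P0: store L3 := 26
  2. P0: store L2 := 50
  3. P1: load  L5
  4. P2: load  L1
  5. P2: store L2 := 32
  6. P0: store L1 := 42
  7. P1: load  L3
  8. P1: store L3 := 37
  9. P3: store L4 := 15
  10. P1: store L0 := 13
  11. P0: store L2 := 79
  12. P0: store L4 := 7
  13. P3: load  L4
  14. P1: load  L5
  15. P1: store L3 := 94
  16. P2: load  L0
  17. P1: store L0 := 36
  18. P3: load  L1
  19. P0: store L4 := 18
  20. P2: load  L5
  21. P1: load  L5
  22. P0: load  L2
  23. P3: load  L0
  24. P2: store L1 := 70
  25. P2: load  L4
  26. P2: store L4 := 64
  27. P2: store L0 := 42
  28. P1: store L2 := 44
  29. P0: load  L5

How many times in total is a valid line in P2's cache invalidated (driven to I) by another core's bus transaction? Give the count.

[1] P0: store L3 := 26 | P0:M(26), P1:I, P2:I, P3:I | bus: BusRdX
[2] P0: store L2 := 50 | P0:M(50), P1:I, P2:I, P3:I | bus: BusRdX
[3] P1: load  L5 | P0:I, P1:E(10), P2:I, P3:I | bus: BusRd
[4] P2: load  L1 | P0:I, P1:I, P2:E(40), P3:I | bus: BusRd
[5] P2: store L2 := 32 | P0:I, P1:I, P2:M(32), P3:I | bus: BusRdX,Flush
[6] P0: store L1 := 42 | P0:M(42), P1:I, P2:I, P3:I | bus: BusRdX
[7] P1: load  L3 | P0:O(26), P1:S(26), P2:I, P3:I | bus: BusRd
[8] P1: store L3 := 37 | P0:I, P1:M(37), P2:I, P3:I | bus: BusUpgr,Flush
[9] P3: store L4 := 15 | P0:I, P1:I, P2:I, P3:M(15) | bus: BusRdX
[10] P1: store L0 := 13 | P0:I, P1:M(13), P2:I, P3:I | bus: BusRdX
[11] P0: store L2 := 79 | P0:M(79), P1:I, P2:I, P3:I | bus: BusRdX,Flush
[12] P0: store L4 := 7 | P0:M(7), P1:I, P2:I, P3:I | bus: BusRdX,Flush
[13] P3: load  L4 | P0:O(7), P1:I, P2:I, P3:S(7) | bus: BusRd
[14] P1: load  L5 | P0:I, P1:E(10), P2:I, P3:I | bus: none
[15] P1: store L3 := 94 | P0:I, P1:M(94), P2:I, P3:I | bus: none
[16] P2: load  L0 | P0:I, P1:O(13), P2:S(13), P3:I | bus: BusRd
[17] P1: store L0 := 36 | P0:I, P1:M(36), P2:I, P3:I | bus: BusUpgr
[18] P3: load  L1 | P0:O(42), P1:I, P2:I, P3:S(42) | bus: BusRd
[19] P0: store L4 := 18 | P0:M(18), P1:I, P2:I, P3:I | bus: BusUpgr
[20] P2: load  L5 | P0:I, P1:S(10), P2:S(10), P3:I | bus: BusRd
[21] P1: load  L5 | P0:I, P1:S(10), P2:S(10), P3:I | bus: none
[22] P0: load  L2 | P0:M(79), P1:I, P2:I, P3:I | bus: none
[23] P3: load  L0 | P0:I, P1:O(36), P2:I, P3:S(36) | bus: BusRd
[24] P2: store L1 := 70 | P0:I, P1:I, P2:M(70), P3:I | bus: BusRdX,Flush
[25] P2: load  L4 | P0:O(18), P1:I, P2:S(18), P3:I | bus: BusRd
[26] P2: store L4 := 64 | P0:I, P1:I, P2:M(64), P3:I | bus: BusUpgr,Flush
[27] P2: store L0 := 42 | P0:I, P1:I, P2:M(42), P3:I | bus: BusRdX,Flush
[28] P1: store L2 := 44 | P0:I, P1:M(44), P2:I, P3:I | bus: BusRdX,Flush
[29] P0: load  L5 | P0:S(10), P1:S(10), P2:S(10), P3:I | bus: BusRd

invalidations = 3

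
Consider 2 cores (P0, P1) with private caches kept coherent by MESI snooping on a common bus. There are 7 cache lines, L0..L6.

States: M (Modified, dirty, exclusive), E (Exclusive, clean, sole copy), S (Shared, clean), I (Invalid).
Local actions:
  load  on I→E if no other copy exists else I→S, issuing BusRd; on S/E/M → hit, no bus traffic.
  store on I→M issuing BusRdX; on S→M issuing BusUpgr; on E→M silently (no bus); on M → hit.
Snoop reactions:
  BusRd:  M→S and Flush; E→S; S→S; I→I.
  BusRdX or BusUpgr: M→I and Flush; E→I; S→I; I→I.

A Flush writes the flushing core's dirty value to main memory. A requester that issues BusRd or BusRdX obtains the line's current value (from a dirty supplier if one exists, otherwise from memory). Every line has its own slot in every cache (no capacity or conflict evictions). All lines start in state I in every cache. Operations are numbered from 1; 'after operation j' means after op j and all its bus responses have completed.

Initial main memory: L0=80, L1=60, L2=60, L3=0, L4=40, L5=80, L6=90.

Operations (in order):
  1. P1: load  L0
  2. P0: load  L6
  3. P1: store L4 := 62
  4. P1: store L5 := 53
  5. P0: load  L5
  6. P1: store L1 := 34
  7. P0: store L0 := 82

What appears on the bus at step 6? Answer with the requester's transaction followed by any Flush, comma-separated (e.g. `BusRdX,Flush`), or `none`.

  op1 P1: load  L0 → I/E on L0; bus BusRd; mem=80
  op2 P0: load  L6 → E/I on L6; bus BusRd; mem=90
  op3 P1: store L4 := 62 → I/M on L4; bus BusRdX; mem=40
  op4 P1: store L5 := 53 → I/M on L5; bus BusRdX; mem=80
  op5 P0: load  L5 → S/S on L5; bus BusRd Flush; mem=53
  op6 P1: store L1 := 34 → I/M on L1; bus BusRdX; mem=60
  op7 P0: store L0 := 82 → M/I on L0; bus BusRdX; mem=80

bus = BusRdX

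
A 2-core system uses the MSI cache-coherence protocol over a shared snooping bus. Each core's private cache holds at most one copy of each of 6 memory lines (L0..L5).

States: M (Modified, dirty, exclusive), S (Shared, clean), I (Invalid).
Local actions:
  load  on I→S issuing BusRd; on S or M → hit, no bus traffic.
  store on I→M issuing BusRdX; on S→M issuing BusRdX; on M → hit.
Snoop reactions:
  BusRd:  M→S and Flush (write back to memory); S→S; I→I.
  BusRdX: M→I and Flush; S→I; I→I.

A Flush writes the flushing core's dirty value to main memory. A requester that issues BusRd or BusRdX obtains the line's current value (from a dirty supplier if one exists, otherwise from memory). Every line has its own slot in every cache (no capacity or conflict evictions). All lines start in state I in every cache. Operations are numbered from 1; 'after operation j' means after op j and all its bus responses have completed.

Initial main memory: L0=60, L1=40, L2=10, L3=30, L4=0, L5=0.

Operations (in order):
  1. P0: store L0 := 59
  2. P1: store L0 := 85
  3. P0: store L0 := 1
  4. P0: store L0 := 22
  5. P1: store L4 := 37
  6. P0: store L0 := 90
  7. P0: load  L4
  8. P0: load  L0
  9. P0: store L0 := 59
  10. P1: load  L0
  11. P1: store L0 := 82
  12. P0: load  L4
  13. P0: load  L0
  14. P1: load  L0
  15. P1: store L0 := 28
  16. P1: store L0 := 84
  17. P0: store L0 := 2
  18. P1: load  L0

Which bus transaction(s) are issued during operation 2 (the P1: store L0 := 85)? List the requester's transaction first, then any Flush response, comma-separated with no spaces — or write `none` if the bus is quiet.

[1] P0: store L0 := 59 | P0:M(59), P1:I | bus: BusRdX
[2] P1: store L0 := 85 | P0:I, P1:M(85) | bus: BusRdX,Flush
[3] P0: store L0 := 1 | P0:M(1), P1:I | bus: BusRdX,Flush
[4] P0: store L0 := 22 | P0:M(22), P1:I | bus: none
[5] P1: store L4 := 37 | P0:I, P1:M(37) | bus: BusRdX
[6] P0: store L0 := 90 | P0:M(90), P1:I | bus: none
[7] P0: load  L4 | P0:S(37), P1:S(37) | bus: BusRd,Flush
[8] P0: load  L0 | P0:M(90), P1:I | bus: none
[9] P0: store L0 := 59 | P0:M(59), P1:I | bus: none
[10] P1: load  L0 | P0:S(59), P1:S(59) | bus: BusRd,Flush
[11] P1: store L0 := 82 | P0:I, P1:M(82) | bus: BusRdX
[12] P0: load  L4 | P0:S(37), P1:S(37) | bus: none
[13] P0: load  L0 | P0:S(82), P1:S(82) | bus: BusRd,Flush
[14] P1: load  L0 | P0:S(82), P1:S(82) | bus: none
[15] P1: store L0 := 28 | P0:I, P1:M(28) | bus: BusRdX
[16] P1: store L0 := 84 | P0:I, P1:M(84) | bus: none
[17] P0: store L0 := 2 | P0:M(2), P1:I | bus: BusRdX,Flush
[18] P1: load  L0 | P0:S(2), P1:S(2) | bus: BusRd,Flush

bus = BusRdX,Flush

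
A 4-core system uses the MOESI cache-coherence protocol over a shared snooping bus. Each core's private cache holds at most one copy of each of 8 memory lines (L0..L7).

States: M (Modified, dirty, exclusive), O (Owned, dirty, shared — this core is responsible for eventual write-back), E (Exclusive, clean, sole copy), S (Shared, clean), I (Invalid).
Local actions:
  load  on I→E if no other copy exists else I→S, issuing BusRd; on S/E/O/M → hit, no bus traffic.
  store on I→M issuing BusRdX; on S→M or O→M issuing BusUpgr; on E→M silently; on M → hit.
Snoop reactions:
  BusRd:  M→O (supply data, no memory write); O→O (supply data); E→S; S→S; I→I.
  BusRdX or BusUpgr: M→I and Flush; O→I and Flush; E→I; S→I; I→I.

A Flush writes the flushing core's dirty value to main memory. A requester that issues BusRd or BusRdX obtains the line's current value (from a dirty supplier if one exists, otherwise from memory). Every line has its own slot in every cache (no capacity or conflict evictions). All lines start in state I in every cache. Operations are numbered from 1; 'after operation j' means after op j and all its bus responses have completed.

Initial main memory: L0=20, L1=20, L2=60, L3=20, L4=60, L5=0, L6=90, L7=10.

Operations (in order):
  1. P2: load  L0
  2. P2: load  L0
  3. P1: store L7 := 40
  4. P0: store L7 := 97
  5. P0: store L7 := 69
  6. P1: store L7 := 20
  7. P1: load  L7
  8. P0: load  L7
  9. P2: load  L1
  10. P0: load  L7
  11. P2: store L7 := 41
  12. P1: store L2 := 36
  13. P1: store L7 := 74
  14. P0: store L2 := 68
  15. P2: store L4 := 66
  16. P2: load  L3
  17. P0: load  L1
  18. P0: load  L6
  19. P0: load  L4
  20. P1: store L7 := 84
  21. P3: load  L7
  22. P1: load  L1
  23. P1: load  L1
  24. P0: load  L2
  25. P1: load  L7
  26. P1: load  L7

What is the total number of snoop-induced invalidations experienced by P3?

invalidations = 0

1. P2: load  L0  bus=[BusRd]  L0: P0=I P1=I P2=E P3=I  mem[L0]=20
2. P2: load  L0  bus=[-]  L0: P0=I P1=I P2=E P3=I  mem[L0]=20
3. P1: store L7 := 40  bus=[BusRdX]  L7: P0=I P1=M P2=I P3=I  mem[L7]=10
4. P0: store L7 := 97  bus=[BusRdX,Flush]  L7: P0=M P1=I P2=I P3=I  mem[L7]=40
5. P0: store L7 := 69  bus=[-]  L7: P0=M P1=I P2=I P3=I  mem[L7]=40
6. P1: store L7 := 20  bus=[BusRdX,Flush]  L7: P0=I P1=M P2=I P3=I  mem[L7]=69
7. P1: load  L7  bus=[-]  L7: P0=I P1=M P2=I P3=I  mem[L7]=69
8. P0: load  L7  bus=[BusRd]  L7: P0=S P1=O P2=I P3=I  mem[L7]=69
9. P2: load  L1  bus=[BusRd]  L1: P0=I P1=I P2=E P3=I  mem[L1]=20
10. P0: load  L7  bus=[-]  L7: P0=S P1=O P2=I P3=I  mem[L7]=69
11. P2: store L7 := 41  bus=[BusRdX,Flush]  L7: P0=I P1=I P2=M P3=I  mem[L7]=20
12. P1: store L2 := 36  bus=[BusRdX]  L2: P0=I P1=M P2=I P3=I  mem[L2]=60
13. P1: store L7 := 74  bus=[BusRdX,Flush]  L7: P0=I P1=M P2=I P3=I  mem[L7]=41
14. P0: store L2 := 68  bus=[BusRdX,Flush]  L2: P0=M P1=I P2=I P3=I  mem[L2]=36
15. P2: store L4 := 66  bus=[BusRdX]  L4: P0=I P1=I P2=M P3=I  mem[L4]=60
16. P2: load  L3  bus=[BusRd]  L3: P0=I P1=I P2=E P3=I  mem[L3]=20
17. P0: load  L1  bus=[BusRd]  L1: P0=S P1=I P2=S P3=I  mem[L1]=20
18. P0: load  L6  bus=[BusRd]  L6: P0=E P1=I P2=I P3=I  mem[L6]=90
19. P0: load  L4  bus=[BusRd]  L4: P0=S P1=I P2=O P3=I  mem[L4]=60
20. P1: store L7 := 84  bus=[-]  L7: P0=I P1=M P2=I P3=I  mem[L7]=41
21. P3: load  L7  bus=[BusRd]  L7: P0=I P1=O P2=I P3=S  mem[L7]=41
22. P1: load  L1  bus=[BusRd]  L1: P0=S P1=S P2=S P3=I  mem[L1]=20
23. P1: load  L1  bus=[-]  L1: P0=S P1=S P2=S P3=I  mem[L1]=20
24. P0: load  L2  bus=[-]  L2: P0=M P1=I P2=I P3=I  mem[L2]=36
25. P1: load  L7  bus=[-]  L7: P0=I P1=O P2=I P3=S  mem[L7]=41
26. P1: load  L7  bus=[-]  L7: P0=I P1=O P2=I P3=S  mem[L7]=41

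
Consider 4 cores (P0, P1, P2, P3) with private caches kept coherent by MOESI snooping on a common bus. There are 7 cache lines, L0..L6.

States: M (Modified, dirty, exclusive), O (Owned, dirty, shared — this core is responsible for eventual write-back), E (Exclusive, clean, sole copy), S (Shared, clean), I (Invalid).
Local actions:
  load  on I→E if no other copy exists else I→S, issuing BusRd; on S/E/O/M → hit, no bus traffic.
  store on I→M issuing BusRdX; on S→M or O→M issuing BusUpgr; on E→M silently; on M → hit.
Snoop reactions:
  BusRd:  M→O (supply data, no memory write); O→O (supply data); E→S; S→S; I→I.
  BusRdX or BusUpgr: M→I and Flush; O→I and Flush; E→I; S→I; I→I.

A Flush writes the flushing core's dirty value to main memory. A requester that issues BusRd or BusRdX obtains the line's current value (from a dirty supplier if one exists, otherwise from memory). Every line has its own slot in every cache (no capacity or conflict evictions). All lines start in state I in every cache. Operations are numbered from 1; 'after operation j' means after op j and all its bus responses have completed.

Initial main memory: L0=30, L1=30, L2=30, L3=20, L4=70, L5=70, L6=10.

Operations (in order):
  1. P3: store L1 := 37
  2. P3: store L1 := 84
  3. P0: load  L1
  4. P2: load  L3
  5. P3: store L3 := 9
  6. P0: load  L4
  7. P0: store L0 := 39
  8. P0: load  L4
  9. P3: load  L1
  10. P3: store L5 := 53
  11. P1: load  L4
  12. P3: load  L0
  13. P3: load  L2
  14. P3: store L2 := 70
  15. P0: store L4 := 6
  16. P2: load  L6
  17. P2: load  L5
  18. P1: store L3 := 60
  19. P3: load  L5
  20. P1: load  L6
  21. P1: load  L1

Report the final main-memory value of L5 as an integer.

step 1: P3: store L1 := 37  ⟶  IIIM  (L1)  txn=BusRdX  M[L1]=30
step 2: P3: store L1 := 84  ⟶  IIIM  (L1)  txn=∅  M[L1]=30
step 3: P0: load  L1  ⟶  SIIO  (L1)  txn=BusRd  M[L1]=30
step 4: P2: load  L3  ⟶  IIEI  (L3)  txn=BusRd  M[L3]=20
step 5: P3: store L3 := 9  ⟶  IIIM  (L3)  txn=BusRdX  M[L3]=20
step 6: P0: load  L4  ⟶  EIII  (L4)  txn=BusRd  M[L4]=70
step 7: P0: store L0 := 39  ⟶  MIII  (L0)  txn=BusRdX  M[L0]=30
step 8: P0: load  L4  ⟶  EIII  (L4)  txn=∅  M[L4]=70
step 9: P3: load  L1  ⟶  SIIO  (L1)  txn=∅  M[L1]=30
step 10: P3: store L5 := 53  ⟶  IIIM  (L5)  txn=BusRdX  M[L5]=70
step 11: P1: load  L4  ⟶  SSII  (L4)  txn=BusRd  M[L4]=70
step 12: P3: load  L0  ⟶  OIIS  (L0)  txn=BusRd  M[L0]=30
step 13: P3: load  L2  ⟶  IIIE  (L2)  txn=BusRd  M[L2]=30
step 14: P3: store L2 := 70  ⟶  IIIM  (L2)  txn=∅  M[L2]=30
step 15: P0: store L4 := 6  ⟶  MIII  (L4)  txn=BusUpgr  M[L4]=70
step 16: P2: load  L6  ⟶  IIEI  (L6)  txn=BusRd  M[L6]=10
step 17: P2: load  L5  ⟶  IISO  (L5)  txn=BusRd  M[L5]=70
step 18: P1: store L3 := 60  ⟶  IMII  (L3)  txn=BusRdX+Flush  M[L3]=9
step 19: P3: load  L5  ⟶  IISO  (L5)  txn=∅  M[L5]=70
step 20: P1: load  L6  ⟶  ISSI  (L6)  txn=BusRd  M[L6]=10
step 21: P1: load  L1  ⟶  SSIO  (L1)  txn=BusRd  M[L1]=30

memory[L5] = 70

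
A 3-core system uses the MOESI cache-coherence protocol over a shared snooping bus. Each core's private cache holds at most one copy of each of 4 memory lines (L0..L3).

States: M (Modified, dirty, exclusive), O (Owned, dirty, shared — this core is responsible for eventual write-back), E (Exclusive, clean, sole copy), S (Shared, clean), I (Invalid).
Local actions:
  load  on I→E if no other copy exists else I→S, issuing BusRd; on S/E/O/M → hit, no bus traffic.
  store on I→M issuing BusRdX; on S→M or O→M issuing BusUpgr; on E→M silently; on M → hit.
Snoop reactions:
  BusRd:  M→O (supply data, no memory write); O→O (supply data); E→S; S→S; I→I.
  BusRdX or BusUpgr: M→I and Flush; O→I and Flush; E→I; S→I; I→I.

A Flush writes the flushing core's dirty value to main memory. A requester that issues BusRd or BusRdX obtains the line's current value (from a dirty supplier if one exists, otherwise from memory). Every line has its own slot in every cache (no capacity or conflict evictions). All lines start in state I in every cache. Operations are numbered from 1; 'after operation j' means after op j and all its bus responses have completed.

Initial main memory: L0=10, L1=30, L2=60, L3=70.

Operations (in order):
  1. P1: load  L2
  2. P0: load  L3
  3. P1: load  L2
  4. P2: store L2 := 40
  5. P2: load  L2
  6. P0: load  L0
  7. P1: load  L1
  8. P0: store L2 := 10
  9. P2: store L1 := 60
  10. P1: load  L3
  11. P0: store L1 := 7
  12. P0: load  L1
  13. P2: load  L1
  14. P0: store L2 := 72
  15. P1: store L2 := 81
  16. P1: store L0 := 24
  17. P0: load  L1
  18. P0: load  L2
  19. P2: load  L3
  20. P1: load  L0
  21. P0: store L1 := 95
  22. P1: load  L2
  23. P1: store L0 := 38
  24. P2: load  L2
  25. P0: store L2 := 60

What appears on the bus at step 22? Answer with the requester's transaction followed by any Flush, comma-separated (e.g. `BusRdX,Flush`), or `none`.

step 1: P1: load  L2  ⟶  IEI  (L2)  txn=BusRd  M[L2]=60
step 2: P0: load  L3  ⟶  EII  (L3)  txn=BusRd  M[L3]=70
step 3: P1: load  L2  ⟶  IEI  (L2)  txn=∅  M[L2]=60
step 4: P2: store L2 := 40  ⟶  IIM  (L2)  txn=BusRdX  M[L2]=60
step 5: P2: load  L2  ⟶  IIM  (L2)  txn=∅  M[L2]=60
step 6: P0: load  L0  ⟶  EII  (L0)  txn=BusRd  M[L0]=10
step 7: P1: load  L1  ⟶  IEI  (L1)  txn=BusRd  M[L1]=30
step 8: P0: store L2 := 10  ⟶  MII  (L2)  txn=BusRdX+Flush  M[L2]=40
step 9: P2: store L1 := 60  ⟶  IIM  (L1)  txn=BusRdX  M[L1]=30
step 10: P1: load  L3  ⟶  SSI  (L3)  txn=BusRd  M[L3]=70
step 11: P0: store L1 := 7  ⟶  MII  (L1)  txn=BusRdX+Flush  M[L1]=60
step 12: P0: load  L1  ⟶  MII  (L1)  txn=∅  M[L1]=60
step 13: P2: load  L1  ⟶  OIS  (L1)  txn=BusRd  M[L1]=60
step 14: P0: store L2 := 72  ⟶  MII  (L2)  txn=∅  M[L2]=40
step 15: P1: store L2 := 81  ⟶  IMI  (L2)  txn=BusRdX+Flush  M[L2]=72
step 16: P1: store L0 := 24  ⟶  IMI  (L0)  txn=BusRdX  M[L0]=10
step 17: P0: load  L1  ⟶  OIS  (L1)  txn=∅  M[L1]=60
step 18: P0: load  L2  ⟶  SOI  (L2)  txn=BusRd  M[L2]=72
step 19: P2: load  L3  ⟶  SSS  (L3)  txn=BusRd  M[L3]=70
step 20: P1: load  L0  ⟶  IMI  (L0)  txn=∅  M[L0]=10
step 21: P0: store L1 := 95  ⟶  MII  (L1)  txn=BusUpgr  M[L1]=60
step 22: P1: load  L2  ⟶  SOI  (L2)  txn=∅  M[L2]=72
step 23: P1: store L0 := 38  ⟶  IMI  (L0)  txn=∅  M[L0]=10
step 24: P2: load  L2  ⟶  SOS  (L2)  txn=BusRd  M[L2]=72
step 25: P0: store L2 := 60  ⟶  MII  (L2)  txn=BusUpgr+Flush  M[L2]=81

bus = none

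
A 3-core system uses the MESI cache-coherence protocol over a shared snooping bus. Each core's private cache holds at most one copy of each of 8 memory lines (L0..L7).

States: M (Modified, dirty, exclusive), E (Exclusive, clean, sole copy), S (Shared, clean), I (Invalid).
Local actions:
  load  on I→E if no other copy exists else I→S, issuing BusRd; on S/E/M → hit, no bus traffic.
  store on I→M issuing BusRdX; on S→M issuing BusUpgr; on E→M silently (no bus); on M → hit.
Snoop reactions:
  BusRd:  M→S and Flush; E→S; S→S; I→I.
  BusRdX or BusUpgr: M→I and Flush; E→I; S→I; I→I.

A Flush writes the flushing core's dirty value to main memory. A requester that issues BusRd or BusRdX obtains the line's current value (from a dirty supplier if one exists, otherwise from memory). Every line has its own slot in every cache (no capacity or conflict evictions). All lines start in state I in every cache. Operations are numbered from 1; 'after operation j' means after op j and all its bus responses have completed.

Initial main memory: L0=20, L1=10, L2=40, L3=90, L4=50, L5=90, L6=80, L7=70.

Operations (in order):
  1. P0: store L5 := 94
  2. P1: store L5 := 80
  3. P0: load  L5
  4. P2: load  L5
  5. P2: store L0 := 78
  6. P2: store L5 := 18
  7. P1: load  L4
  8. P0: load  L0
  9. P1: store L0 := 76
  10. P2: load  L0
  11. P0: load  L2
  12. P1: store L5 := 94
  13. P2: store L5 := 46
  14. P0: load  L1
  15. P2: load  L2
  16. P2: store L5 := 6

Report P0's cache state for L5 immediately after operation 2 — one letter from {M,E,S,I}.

state = I

1. P0: store L5 := 94  bus=[BusRdX]  L5: P0=M P1=I P2=I  mem[L5]=90
2. P1: store L5 := 80  bus=[BusRdX,Flush]  L5: P0=I P1=M P2=I  mem[L5]=94
3. P0: load  L5  bus=[BusRd,Flush]  L5: P0=S P1=S P2=I  mem[L5]=80
4. P2: load  L5  bus=[BusRd]  L5: P0=S P1=S P2=S  mem[L5]=80
5. P2: store L0 := 78  bus=[BusRdX]  L0: P0=I P1=I P2=M  mem[L0]=20
6. P2: store L5 := 18  bus=[BusUpgr]  L5: P0=I P1=I P2=M  mem[L5]=80
7. P1: load  L4  bus=[BusRd]  L4: P0=I P1=E P2=I  mem[L4]=50
8. P0: load  L0  bus=[BusRd,Flush]  L0: P0=S P1=I P2=S  mem[L0]=78
9. P1: store L0 := 76  bus=[BusRdX]  L0: P0=I P1=M P2=I  mem[L0]=78
10. P2: load  L0  bus=[BusRd,Flush]  L0: P0=I P1=S P2=S  mem[L0]=76
11. P0: load  L2  bus=[BusRd]  L2: P0=E P1=I P2=I  mem[L2]=40
12. P1: store L5 := 94  bus=[BusRdX,Flush]  L5: P0=I P1=M P2=I  mem[L5]=18
13. P2: store L5 := 46  bus=[BusRdX,Flush]  L5: P0=I P1=I P2=M  mem[L5]=94
14. P0: load  L1  bus=[BusRd]  L1: P0=E P1=I P2=I  mem[L1]=10
15. P2: load  L2  bus=[BusRd]  L2: P0=S P1=I P2=S  mem[L2]=40
16. P2: store L5 := 6  bus=[-]  L5: P0=I P1=I P2=M  mem[L5]=94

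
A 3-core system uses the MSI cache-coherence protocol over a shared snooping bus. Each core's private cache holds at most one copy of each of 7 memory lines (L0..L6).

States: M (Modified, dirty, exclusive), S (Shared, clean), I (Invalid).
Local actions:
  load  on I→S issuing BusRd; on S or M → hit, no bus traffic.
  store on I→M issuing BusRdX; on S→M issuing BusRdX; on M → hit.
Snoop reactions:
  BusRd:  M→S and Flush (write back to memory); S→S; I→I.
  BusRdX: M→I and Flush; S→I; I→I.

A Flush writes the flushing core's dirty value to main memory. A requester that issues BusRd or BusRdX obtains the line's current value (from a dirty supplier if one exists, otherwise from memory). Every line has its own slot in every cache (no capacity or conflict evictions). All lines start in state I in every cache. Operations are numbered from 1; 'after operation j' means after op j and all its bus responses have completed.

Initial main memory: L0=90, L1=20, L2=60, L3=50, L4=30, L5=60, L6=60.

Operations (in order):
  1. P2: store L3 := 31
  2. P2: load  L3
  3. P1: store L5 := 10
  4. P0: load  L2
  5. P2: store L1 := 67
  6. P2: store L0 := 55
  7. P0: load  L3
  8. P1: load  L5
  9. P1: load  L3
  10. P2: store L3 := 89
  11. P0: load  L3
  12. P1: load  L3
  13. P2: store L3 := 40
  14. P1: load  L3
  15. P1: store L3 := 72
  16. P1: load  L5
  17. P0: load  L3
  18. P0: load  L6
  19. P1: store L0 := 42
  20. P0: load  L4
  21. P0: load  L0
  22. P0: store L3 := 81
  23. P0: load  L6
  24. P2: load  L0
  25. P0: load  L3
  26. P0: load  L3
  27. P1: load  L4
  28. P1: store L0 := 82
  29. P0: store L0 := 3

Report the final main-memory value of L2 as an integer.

  op1 P2: store L3 := 31 → I/I/M on L3; bus BusRdX; mem=50
  op2 P2: load  L3 → I/I/M on L3; bus (none); mem=50
  op3 P1: store L5 := 10 → I/M/I on L5; bus BusRdX; mem=60
  op4 P0: load  L2 → S/I/I on L2; bus BusRd; mem=60
  op5 P2: store L1 := 67 → I/I/M on L1; bus BusRdX; mem=20
  op6 P2: store L0 := 55 → I/I/M on L0; bus BusRdX; mem=90
  op7 P0: load  L3 → S/I/S on L3; bus BusRd Flush; mem=31
  op8 P1: load  L5 → I/M/I on L5; bus (none); mem=60
  op9 P1: load  L3 → S/S/S on L3; bus BusRd; mem=31
  op10 P2: store L3 := 89 → I/I/M on L3; bus BusRdX; mem=31
  op11 P0: load  L3 → S/I/S on L3; bus BusRd Flush; mem=89
  op12 P1: load  L3 → S/S/S on L3; bus BusRd; mem=89
  op13 P2: store L3 := 40 → I/I/M on L3; bus BusRdX; mem=89
  op14 P1: load  L3 → I/S/S on L3; bus BusRd Flush; mem=40
  op15 P1: store L3 := 72 → I/M/I on L3; bus BusRdX; mem=40
  op16 P1: load  L5 → I/M/I on L5; bus (none); mem=60
  op17 P0: load  L3 → S/S/I on L3; bus BusRd Flush; mem=72
  op18 P0: load  L6 → S/I/I on L6; bus BusRd; mem=60
  op19 P1: store L0 := 42 → I/M/I on L0; bus BusRdX Flush; mem=55
  op20 P0: load  L4 → S/I/I on L4; bus BusRd; mem=30
  op21 P0: load  L0 → S/S/I on L0; bus BusRd Flush; mem=42
  op22 P0: store L3 := 81 → M/I/I on L3; bus BusRdX; mem=72
  op23 P0: load  L6 → S/I/I on L6; bus (none); mem=60
  op24 P2: load  L0 → S/S/S on L0; bus BusRd; mem=42
  op25 P0: load  L3 → M/I/I on L3; bus (none); mem=72
  op26 P0: load  L3 → M/I/I on L3; bus (none); mem=72
  op27 P1: load  L4 → S/S/I on L4; bus BusRd; mem=30
  op28 P1: store L0 := 82 → I/M/I on L0; bus BusRdX; mem=42
  op29 P0: store L0 := 3 → M/I/I on L0; bus BusRdX Flush; mem=82

memory[L2] = 60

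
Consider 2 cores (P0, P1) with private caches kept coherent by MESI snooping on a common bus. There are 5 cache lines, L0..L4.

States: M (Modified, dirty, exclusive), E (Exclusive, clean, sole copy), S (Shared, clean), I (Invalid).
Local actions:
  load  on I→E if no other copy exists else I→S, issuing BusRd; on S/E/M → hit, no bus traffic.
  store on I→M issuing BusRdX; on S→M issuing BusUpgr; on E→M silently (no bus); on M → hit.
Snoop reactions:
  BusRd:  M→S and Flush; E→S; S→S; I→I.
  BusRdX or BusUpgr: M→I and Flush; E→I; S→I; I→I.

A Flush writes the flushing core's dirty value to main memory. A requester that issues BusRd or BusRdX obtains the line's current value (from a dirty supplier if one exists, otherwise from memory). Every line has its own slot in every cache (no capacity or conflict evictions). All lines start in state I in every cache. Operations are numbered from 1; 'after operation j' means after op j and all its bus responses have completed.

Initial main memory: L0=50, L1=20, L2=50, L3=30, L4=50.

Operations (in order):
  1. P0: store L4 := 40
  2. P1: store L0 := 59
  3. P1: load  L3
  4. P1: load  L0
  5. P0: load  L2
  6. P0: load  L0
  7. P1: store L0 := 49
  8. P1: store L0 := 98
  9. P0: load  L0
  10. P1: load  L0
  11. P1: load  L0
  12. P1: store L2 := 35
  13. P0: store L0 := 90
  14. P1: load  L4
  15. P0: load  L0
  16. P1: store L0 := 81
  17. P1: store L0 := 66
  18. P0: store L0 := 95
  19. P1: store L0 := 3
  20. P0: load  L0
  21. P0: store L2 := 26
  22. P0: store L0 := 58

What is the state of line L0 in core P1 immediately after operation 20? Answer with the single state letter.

state = S

1. P0: store L4 := 40  bus=[BusRdX]  L4: P0=M P1=I  mem[L4]=50
2. P1: store L0 := 59  bus=[BusRdX]  L0: P0=I P1=M  mem[L0]=50
3. P1: load  L3  bus=[BusRd]  L3: P0=I P1=E  mem[L3]=30
4. P1: load  L0  bus=[-]  L0: P0=I P1=M  mem[L0]=50
5. P0: load  L2  bus=[BusRd]  L2: P0=E P1=I  mem[L2]=50
6. P0: load  L0  bus=[BusRd,Flush]  L0: P0=S P1=S  mem[L0]=59
7. P1: store L0 := 49  bus=[BusUpgr]  L0: P0=I P1=M  mem[L0]=59
8. P1: store L0 := 98  bus=[-]  L0: P0=I P1=M  mem[L0]=59
9. P0: load  L0  bus=[BusRd,Flush]  L0: P0=S P1=S  mem[L0]=98
10. P1: load  L0  bus=[-]  L0: P0=S P1=S  mem[L0]=98
11. P1: load  L0  bus=[-]  L0: P0=S P1=S  mem[L0]=98
12. P1: store L2 := 35  bus=[BusRdX]  L2: P0=I P1=M  mem[L2]=50
13. P0: store L0 := 90  bus=[BusUpgr]  L0: P0=M P1=I  mem[L0]=98
14. P1: load  L4  bus=[BusRd,Flush]  L4: P0=S P1=S  mem[L4]=40
15. P0: load  L0  bus=[-]  L0: P0=M P1=I  mem[L0]=98
16. P1: store L0 := 81  bus=[BusRdX,Flush]  L0: P0=I P1=M  mem[L0]=90
17. P1: store L0 := 66  bus=[-]  L0: P0=I P1=M  mem[L0]=90
18. P0: store L0 := 95  bus=[BusRdX,Flush]  L0: P0=M P1=I  mem[L0]=66
19. P1: store L0 := 3  bus=[BusRdX,Flush]  L0: P0=I P1=M  mem[L0]=95
20. P0: load  L0  bus=[BusRd,Flush]  L0: P0=S P1=S  mem[L0]=3
21. P0: store L2 := 26  bus=[BusRdX,Flush]  L2: P0=M P1=I  mem[L2]=35
22. P0: store L0 := 58  bus=[BusUpgr]  L0: P0=M P1=I  mem[L0]=3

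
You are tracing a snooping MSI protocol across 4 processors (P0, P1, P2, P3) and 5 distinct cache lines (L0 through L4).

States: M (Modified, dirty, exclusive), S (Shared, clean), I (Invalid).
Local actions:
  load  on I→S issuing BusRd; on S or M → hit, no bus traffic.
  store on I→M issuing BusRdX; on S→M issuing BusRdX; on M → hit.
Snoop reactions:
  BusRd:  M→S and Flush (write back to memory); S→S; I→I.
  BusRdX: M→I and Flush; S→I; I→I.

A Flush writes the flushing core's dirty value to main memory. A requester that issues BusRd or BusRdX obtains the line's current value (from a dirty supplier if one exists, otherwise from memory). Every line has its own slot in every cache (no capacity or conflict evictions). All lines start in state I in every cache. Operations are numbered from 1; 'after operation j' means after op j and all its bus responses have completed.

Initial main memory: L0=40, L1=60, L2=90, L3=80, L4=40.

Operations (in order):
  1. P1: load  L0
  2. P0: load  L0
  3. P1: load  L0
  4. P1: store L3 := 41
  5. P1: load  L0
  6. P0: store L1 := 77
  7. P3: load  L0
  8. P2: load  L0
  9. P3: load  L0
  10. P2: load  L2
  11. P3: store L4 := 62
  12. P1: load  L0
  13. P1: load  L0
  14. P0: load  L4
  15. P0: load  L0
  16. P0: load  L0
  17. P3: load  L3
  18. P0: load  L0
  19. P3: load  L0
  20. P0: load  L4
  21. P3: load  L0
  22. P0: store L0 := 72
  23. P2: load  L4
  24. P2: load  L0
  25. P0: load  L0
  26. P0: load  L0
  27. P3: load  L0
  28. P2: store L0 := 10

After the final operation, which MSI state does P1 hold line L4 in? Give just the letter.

1. P1: load  L0  bus=[BusRd]  L0: P0=I P1=S P2=I P3=I  mem[L0]=40
2. P0: load  L0  bus=[BusRd]  L0: P0=S P1=S P2=I P3=I  mem[L0]=40
3. P1: load  L0  bus=[-]  L0: P0=S P1=S P2=I P3=I  mem[L0]=40
4. P1: store L3 := 41  bus=[BusRdX]  L3: P0=I P1=M P2=I P3=I  mem[L3]=80
5. P1: load  L0  bus=[-]  L0: P0=S P1=S P2=I P3=I  mem[L0]=40
6. P0: store L1 := 77  bus=[BusRdX]  L1: P0=M P1=I P2=I P3=I  mem[L1]=60
7. P3: load  L0  bus=[BusRd]  L0: P0=S P1=S P2=I P3=S  mem[L0]=40
8. P2: load  L0  bus=[BusRd]  L0: P0=S P1=S P2=S P3=S  mem[L0]=40
9. P3: load  L0  bus=[-]  L0: P0=S P1=S P2=S P3=S  mem[L0]=40
10. P2: load  L2  bus=[BusRd]  L2: P0=I P1=I P2=S P3=I  mem[L2]=90
11. P3: store L4 := 62  bus=[BusRdX]  L4: P0=I P1=I P2=I P3=M  mem[L4]=40
12. P1: load  L0  bus=[-]  L0: P0=S P1=S P2=S P3=S  mem[L0]=40
13. P1: load  L0  bus=[-]  L0: P0=S P1=S P2=S P3=S  mem[L0]=40
14. P0: load  L4  bus=[BusRd,Flush]  L4: P0=S P1=I P2=I P3=S  mem[L4]=62
15. P0: load  L0  bus=[-]  L0: P0=S P1=S P2=S P3=S  mem[L0]=40
16. P0: load  L0  bus=[-]  L0: P0=S P1=S P2=S P3=S  mem[L0]=40
17. P3: load  L3  bus=[BusRd,Flush]  L3: P0=I P1=S P2=I P3=S  mem[L3]=41
18. P0: load  L0  bus=[-]  L0: P0=S P1=S P2=S P3=S  mem[L0]=40
19. P3: load  L0  bus=[-]  L0: P0=S P1=S P2=S P3=S  mem[L0]=40
20. P0: load  L4  bus=[-]  L4: P0=S P1=I P2=I P3=S  mem[L4]=62
21. P3: load  L0  bus=[-]  L0: P0=S P1=S P2=S P3=S  mem[L0]=40
22. P0: store L0 := 72  bus=[BusRdX]  L0: P0=M P1=I P2=I P3=I  mem[L0]=40
23. P2: load  L4  bus=[BusRd]  L4: P0=S P1=I P2=S P3=S  mem[L4]=62
24. P2: load  L0  bus=[BusRd,Flush]  L0: P0=S P1=I P2=S P3=I  mem[L0]=72
25. P0: load  L0  bus=[-]  L0: P0=S P1=I P2=S P3=I  mem[L0]=72
26. P0: load  L0  bus=[-]  L0: P0=S P1=I P2=S P3=I  mem[L0]=72
27. P3: load  L0  bus=[BusRd]  L0: P0=S P1=I P2=S P3=S  mem[L0]=72
28. P2: store L0 := 10  bus=[BusRdX]  L0: P0=I P1=I P2=M P3=I  mem[L0]=72

state = I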